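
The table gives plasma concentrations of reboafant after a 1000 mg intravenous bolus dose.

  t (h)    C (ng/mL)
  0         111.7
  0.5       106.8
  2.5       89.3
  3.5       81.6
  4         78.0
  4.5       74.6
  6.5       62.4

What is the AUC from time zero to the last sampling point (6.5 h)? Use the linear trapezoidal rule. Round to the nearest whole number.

Trapezoidal AUC_0→6.5:
  [0→0.5]: (111.7+106.8)/2 × 0.5 = 54.625
  [0.5→2.5]: (106.8+89.3)/2 × 2 = 196.1
  [2.5→3.5]: (89.3+81.6)/2 × 1 = 85.45
  [3.5→4]: (81.6+78.0)/2 × 0.5 = 39.9
  [4→4.5]: (78.0+74.6)/2 × 0.5 = 38.15
  [4.5→6.5]: (74.6+62.4)/2 × 2 = 137.0
  Sum = 551.225 ng/mL·h

AUC = 551 ng/mL·h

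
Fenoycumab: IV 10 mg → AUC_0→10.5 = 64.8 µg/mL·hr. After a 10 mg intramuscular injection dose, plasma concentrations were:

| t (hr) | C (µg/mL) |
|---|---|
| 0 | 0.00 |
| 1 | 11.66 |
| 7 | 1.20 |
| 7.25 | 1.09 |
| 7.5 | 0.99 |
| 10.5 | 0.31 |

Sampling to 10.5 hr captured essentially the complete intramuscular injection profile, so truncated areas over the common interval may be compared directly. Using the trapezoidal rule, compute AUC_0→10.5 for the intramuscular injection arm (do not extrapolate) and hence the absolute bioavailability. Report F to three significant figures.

F = 0.724

Trapezoidal AUC_0→10.5 (intramuscular injection):
  [0→1]: (0.00+11.66)/2 × 1 = 5.83
  [1→7]: (11.66+1.20)/2 × 6 = 38.58
  [7→7.25]: (1.20+1.09)/2 × 0.25 = 0.28625
  [7.25→7.5]: (1.09+0.99)/2 × 0.25 = 0.26
  [7.5→10.5]: (0.99+0.31)/2 × 3 = 1.95
  Sum = 46.90625 µg/mL·hr
F = (AUC_ev/D_ev)/(AUC_iv/D_iv) = (46.90625/10)/(64.8/10) = 4.690625/6.48 = 0.7239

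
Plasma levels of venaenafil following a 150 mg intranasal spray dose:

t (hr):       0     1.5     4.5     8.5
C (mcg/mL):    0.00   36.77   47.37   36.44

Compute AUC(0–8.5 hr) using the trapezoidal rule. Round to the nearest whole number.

Trapezoidal AUC_0→8.5:
  [0→1.5]: (0.00+36.77)/2 × 1.5 = 27.5775
  [1.5→4.5]: (36.77+47.37)/2 × 3 = 126.21
  [4.5→8.5]: (47.37+36.44)/2 × 4 = 167.62
  Sum = 321.4075 mcg/mL·hr

AUC = 321 mcg/mL·hr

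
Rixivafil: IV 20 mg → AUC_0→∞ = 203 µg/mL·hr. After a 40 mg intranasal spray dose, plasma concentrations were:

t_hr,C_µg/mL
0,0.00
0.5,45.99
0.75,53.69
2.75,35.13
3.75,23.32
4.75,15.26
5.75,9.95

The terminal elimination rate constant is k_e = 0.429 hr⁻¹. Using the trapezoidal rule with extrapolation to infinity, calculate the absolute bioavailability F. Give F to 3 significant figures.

Trapezoidal AUC_0→5.75 (intranasal spray):
  [0→0.5]: (0.00+45.99)/2 × 0.5 = 11.4975
  [0.5→0.75]: (45.99+53.69)/2 × 0.25 = 12.46
  [0.75→2.75]: (53.69+35.13)/2 × 2 = 88.82
  [2.75→3.75]: (35.13+23.32)/2 × 1 = 29.225
  [3.75→4.75]: (23.32+15.26)/2 × 1 = 19.29
  [4.75→5.75]: (15.26+9.95)/2 × 1 = 12.605
  Sum = 173.8975 µg/mL·hr
Tail: C_last/k_e = 9.95/0.429 = 23.193
AUC_0→∞ (intranasal spray) = 173.8975 + 23.193 = 197.0905 µg/mL·hr
F = (AUC_ev/D_ev)/(AUC_iv/D_iv) = (197.0905/40)/(203/20) = 4.9272625/10.15 = 0.4854

F = 0.485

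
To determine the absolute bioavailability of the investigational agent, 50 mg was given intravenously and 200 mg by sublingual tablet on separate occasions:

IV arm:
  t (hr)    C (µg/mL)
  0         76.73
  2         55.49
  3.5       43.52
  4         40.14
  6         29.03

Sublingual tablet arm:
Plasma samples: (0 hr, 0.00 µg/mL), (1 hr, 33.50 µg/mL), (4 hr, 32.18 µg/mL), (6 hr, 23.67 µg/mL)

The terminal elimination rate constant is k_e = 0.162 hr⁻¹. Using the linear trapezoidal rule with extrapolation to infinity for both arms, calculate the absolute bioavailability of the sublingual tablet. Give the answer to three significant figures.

F = 0.167

Trapezoidal AUC_0→6 (IV):
  [0→2]: (76.73+55.49)/2 × 2 = 132.22
  [2→3.5]: (55.49+43.52)/2 × 1.5 = 74.2575
  [3.5→4]: (43.52+40.14)/2 × 0.5 = 20.915
  [4→6]: (40.14+29.03)/2 × 2 = 69.17
  Sum = 296.5625 µg/mL·hr
IV tail: 29.03/0.162 = 179.198; AUC_iv,0→∞ = 296.5625 + 179.198 = 475.7605 µg/mL·hr
Trapezoidal AUC_0→6 (sublingual tablet):
  [0→1]: (0.00+33.50)/2 × 1 = 16.75
  [1→4]: (33.50+32.18)/2 × 3 = 98.52
  [4→6]: (32.18+23.67)/2 × 2 = 55.85
  Sum = 171.12 µg/mL·hr
sublingual tablet tail: 23.67/0.162 = 146.111; AUC_ev,0→∞ = 171.12 + 146.111 = 317.231 µg/mL·hr
F = (AUC_ev/D_ev)/(AUC_iv/D_iv) = (317.231/200)/(475.7605/50) = 1.586155/9.51521 = 0.1667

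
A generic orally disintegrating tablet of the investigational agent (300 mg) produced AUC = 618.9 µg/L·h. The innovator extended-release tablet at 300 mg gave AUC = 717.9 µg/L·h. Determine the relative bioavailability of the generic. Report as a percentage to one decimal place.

F_rel = (AUC_test/D_test) / (AUC_ref/D_ref)
      = (618.9/300) / (717.9/300)
      = 2.063 / 2.393 = 0.8621 = 86.21%

F_rel = 86.2%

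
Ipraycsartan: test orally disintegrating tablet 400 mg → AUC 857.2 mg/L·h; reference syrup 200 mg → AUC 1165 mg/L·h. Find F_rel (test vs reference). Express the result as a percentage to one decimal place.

F_rel = 36.8%

F_rel = (AUC_test/D_test) / (AUC_ref/D_ref)
      = (857.2/400) / (1165/200)
      = 2.143 / 5.825 = 0.3679 = 36.79%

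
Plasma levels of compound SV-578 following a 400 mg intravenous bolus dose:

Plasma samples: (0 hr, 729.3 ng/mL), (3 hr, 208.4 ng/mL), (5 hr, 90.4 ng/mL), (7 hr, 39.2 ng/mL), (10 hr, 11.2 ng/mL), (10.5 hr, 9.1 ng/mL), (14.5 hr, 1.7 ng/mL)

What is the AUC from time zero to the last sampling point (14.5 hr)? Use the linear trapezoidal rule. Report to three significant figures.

Trapezoidal AUC_0→14.5:
  [0→3]: (729.3+208.4)/2 × 3 = 1406.55
  [3→5]: (208.4+90.4)/2 × 2 = 298.8
  [5→7]: (90.4+39.2)/2 × 2 = 129.6
  [7→10]: (39.2+11.2)/2 × 3 = 75.6
  [10→10.5]: (11.2+9.1)/2 × 0.5 = 5.075
  [10.5→14.5]: (9.1+1.7)/2 × 4 = 21.6
  Sum = 1937.225 ng/mL·hr

AUC = 1940 ng/mL·hr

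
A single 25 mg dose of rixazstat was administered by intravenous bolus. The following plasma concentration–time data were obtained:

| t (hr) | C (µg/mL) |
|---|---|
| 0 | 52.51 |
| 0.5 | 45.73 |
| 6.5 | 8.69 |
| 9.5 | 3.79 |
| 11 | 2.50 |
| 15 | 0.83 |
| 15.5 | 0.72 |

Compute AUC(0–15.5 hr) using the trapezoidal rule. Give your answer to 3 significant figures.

Trapezoidal AUC_0→15.5:
  [0→0.5]: (52.51+45.73)/2 × 0.5 = 24.56
  [0.5→6.5]: (45.73+8.69)/2 × 6 = 163.26
  [6.5→9.5]: (8.69+3.79)/2 × 3 = 18.72
  [9.5→11]: (3.79+2.50)/2 × 1.5 = 4.7175
  [11→15]: (2.50+0.83)/2 × 4 = 6.66
  [15→15.5]: (0.83+0.72)/2 × 0.5 = 0.3875
  Sum = 218.305 µg/mL·hr

AUC = 218 µg/mL·hr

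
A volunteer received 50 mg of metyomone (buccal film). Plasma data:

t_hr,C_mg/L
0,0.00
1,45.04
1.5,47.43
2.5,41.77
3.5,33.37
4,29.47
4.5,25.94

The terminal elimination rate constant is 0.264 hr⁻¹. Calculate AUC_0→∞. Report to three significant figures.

Trapezoidal AUC_0→4.5:
  [0→1]: (0.00+45.04)/2 × 1 = 22.52
  [1→1.5]: (45.04+47.43)/2 × 0.5 = 23.1175
  [1.5→2.5]: (47.43+41.77)/2 × 1 = 44.6
  [2.5→3.5]: (41.77+33.37)/2 × 1 = 37.57
  [3.5→4]: (33.37+29.47)/2 × 0.5 = 15.71
  [4→4.5]: (29.47+25.94)/2 × 0.5 = 13.8525
  Sum = 157.37 mg/L·hr
Extrapolated tail: C_last / k_e = 25.94 / 0.264 = 98.258
AUC_0→∞ = 157.37 + 98.258 = 255.628 mg/L·hr

AUC = 256 mg/L·hr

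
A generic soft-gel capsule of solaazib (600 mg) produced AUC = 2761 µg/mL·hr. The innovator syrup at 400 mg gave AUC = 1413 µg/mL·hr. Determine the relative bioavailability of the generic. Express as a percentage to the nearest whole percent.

F_rel = 130%

F_rel = (AUC_test/D_test) / (AUC_ref/D_ref)
      = (2761/600) / (1413/400)
      = 4.60167 / 3.5325 = 1.3027 = 130.27%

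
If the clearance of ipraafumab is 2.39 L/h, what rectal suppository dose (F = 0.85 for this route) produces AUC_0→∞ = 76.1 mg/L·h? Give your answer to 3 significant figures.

Dose = CL × AUC_0→∞ / F
     = 2.39 × 76.1 / 0.85 = 213.975 mg

Dose = 214 mg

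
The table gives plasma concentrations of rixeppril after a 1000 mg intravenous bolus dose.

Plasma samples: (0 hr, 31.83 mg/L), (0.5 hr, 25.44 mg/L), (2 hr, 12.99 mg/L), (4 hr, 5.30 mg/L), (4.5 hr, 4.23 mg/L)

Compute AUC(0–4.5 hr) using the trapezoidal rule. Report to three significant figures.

Trapezoidal AUC_0→4.5:
  [0→0.5]: (31.83+25.44)/2 × 0.5 = 14.3175
  [0.5→2]: (25.44+12.99)/2 × 1.5 = 28.8225
  [2→4]: (12.99+5.30)/2 × 2 = 18.29
  [4→4.5]: (5.30+4.23)/2 × 0.5 = 2.3825
  Sum = 63.8125 mg/L·hr

AUC = 63.8 mg/L·hr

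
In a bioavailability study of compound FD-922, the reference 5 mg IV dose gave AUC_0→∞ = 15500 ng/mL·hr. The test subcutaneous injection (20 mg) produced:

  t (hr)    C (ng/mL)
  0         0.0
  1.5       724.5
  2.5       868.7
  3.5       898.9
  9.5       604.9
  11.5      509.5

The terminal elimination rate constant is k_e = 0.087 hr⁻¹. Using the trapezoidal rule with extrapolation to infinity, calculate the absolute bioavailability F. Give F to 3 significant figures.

F = 0.221

Trapezoidal AUC_0→11.5 (subcutaneous injection):
  [0→1.5]: (0.0+724.5)/2 × 1.5 = 543.375
  [1.5→2.5]: (724.5+868.7)/2 × 1 = 796.6
  [2.5→3.5]: (868.7+898.9)/2 × 1 = 883.8
  [3.5→9.5]: (898.9+604.9)/2 × 6 = 4511.4
  [9.5→11.5]: (604.9+509.5)/2 × 2 = 1114.4
  Sum = 7849.575 ng/mL·hr
Tail: C_last/k_e = 509.5/0.087 = 5856.322
AUC_0→∞ (subcutaneous injection) = 7849.575 + 5856.322 = 13705.897 ng/mL·hr
F = (AUC_ev/D_ev)/(AUC_iv/D_iv) = (13705.897/20)/(15500/5) = 685.29485/3100 = 0.2211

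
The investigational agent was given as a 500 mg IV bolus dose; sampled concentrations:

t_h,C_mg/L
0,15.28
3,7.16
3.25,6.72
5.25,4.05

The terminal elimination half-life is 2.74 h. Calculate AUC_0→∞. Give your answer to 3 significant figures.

Trapezoidal AUC_0→5.25:
  [0→3]: (15.28+7.16)/2 × 3 = 33.66
  [3→3.25]: (7.16+6.72)/2 × 0.25 = 1.735
  [3.25→5.25]: (6.72+4.05)/2 × 2 = 10.77
  Sum = 46.165 mg/L·h
k_e = ln2 / t½ = 0.693147 / 2.74 = 0.2530 h^-1
Extrapolated tail: C_last / k_e = 4.05 / 0.253 = 16.008
AUC_0→∞ = 46.165 + 16.008 = 62.173 mg/L·h

AUC = 62.2 mg/L·h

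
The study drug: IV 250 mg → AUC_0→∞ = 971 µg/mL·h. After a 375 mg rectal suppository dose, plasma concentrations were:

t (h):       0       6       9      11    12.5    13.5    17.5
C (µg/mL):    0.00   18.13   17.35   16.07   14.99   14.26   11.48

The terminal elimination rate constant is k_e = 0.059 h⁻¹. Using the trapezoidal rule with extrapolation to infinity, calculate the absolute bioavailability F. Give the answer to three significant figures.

F = 0.292

Trapezoidal AUC_0→17.5 (rectal suppository):
  [0→6]: (0.00+18.13)/2 × 6 = 54.39
  [6→9]: (18.13+17.35)/2 × 3 = 53.22
  [9→11]: (17.35+16.07)/2 × 2 = 33.42
  [11→12.5]: (16.07+14.99)/2 × 1.5 = 23.295
  [12.5→13.5]: (14.99+14.26)/2 × 1 = 14.625
  [13.5→17.5]: (14.26+11.48)/2 × 4 = 51.48
  Sum = 230.43 µg/mL·h
Tail: C_last/k_e = 11.48/0.059 = 194.576
AUC_0→∞ (rectal suppository) = 230.43 + 194.576 = 425.006 µg/mL·h
F = (AUC_ev/D_ev)/(AUC_iv/D_iv) = (425.006/375)/(971/250) = 1.13335/3.884 = 0.2918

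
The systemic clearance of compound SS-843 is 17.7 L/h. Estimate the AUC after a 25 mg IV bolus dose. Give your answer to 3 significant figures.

AUC_0→∞ = Dose_iv / CL
        = 25 / 17.7 = 1.41243 mg/L·h

AUC = 1.41 mg/L·h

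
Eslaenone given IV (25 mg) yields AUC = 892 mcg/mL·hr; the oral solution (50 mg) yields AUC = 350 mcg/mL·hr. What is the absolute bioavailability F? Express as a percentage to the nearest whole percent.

F = (AUC_ev / D_ev) / (AUC_iv / D_iv)
  = (350/50) / (892/25)
  = 7 / 35.68 = 0.1962
  = 19.62%

F = 20%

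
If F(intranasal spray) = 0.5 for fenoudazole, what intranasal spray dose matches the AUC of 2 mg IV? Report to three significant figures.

For equal systemic exposure: F × D_ev = D_iv
D_ev = D_iv / F = 2 / 0.5 = 4 mg

D_intranasal = 4.00 mg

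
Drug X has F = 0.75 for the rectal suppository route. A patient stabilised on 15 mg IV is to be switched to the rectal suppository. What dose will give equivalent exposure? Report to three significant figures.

D_rectal = 20.0 mg

For equal systemic exposure: F × D_ev = D_iv
D_ev = D_iv / F = 15 / 0.75 = 20 mg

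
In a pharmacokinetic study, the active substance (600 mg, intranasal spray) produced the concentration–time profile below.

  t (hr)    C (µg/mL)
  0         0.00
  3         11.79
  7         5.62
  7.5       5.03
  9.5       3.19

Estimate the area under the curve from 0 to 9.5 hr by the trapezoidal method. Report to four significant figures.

AUC = 63.39 µg/mL·hr

Trapezoidal AUC_0→9.5:
  [0→3]: (0.00+11.79)/2 × 3 = 17.685
  [3→7]: (11.79+5.62)/2 × 4 = 34.82
  [7→7.5]: (5.62+5.03)/2 × 0.5 = 2.6625
  [7.5→9.5]: (5.03+3.19)/2 × 2 = 8.22
  Sum = 63.3875 µg/mL·hr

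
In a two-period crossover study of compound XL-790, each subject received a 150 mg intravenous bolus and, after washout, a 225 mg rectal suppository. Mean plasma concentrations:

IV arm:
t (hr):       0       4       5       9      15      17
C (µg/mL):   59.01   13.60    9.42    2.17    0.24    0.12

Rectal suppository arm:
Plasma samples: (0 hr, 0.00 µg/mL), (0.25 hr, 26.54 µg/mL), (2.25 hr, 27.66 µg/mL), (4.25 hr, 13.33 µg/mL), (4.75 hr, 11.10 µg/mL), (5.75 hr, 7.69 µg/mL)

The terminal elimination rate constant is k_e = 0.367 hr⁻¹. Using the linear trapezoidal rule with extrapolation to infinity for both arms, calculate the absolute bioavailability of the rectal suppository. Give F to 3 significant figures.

Trapezoidal AUC_0→17 (IV):
  [0→4]: (59.01+13.60)/2 × 4 = 145.22
  [4→5]: (13.60+9.42)/2 × 1 = 11.51
  [5→9]: (9.42+2.17)/2 × 4 = 23.18
  [9→15]: (2.17+0.24)/2 × 6 = 7.23
  [15→17]: (0.24+0.12)/2 × 2 = 0.36
  Sum = 187.5 µg/mL·hr
IV tail: 0.12/0.367 = 0.327; AUC_iv,0→∞ = 187.5 + 0.327 = 187.827 µg/mL·hr
Trapezoidal AUC_0→5.75 (rectal suppository):
  [0→0.25]: (0.00+26.54)/2 × 0.25 = 3.3175
  [0.25→2.25]: (26.54+27.66)/2 × 2 = 54.2
  [2.25→4.25]: (27.66+13.33)/2 × 2 = 40.99
  [4.25→4.75]: (13.33+11.10)/2 × 0.5 = 6.1075
  [4.75→5.75]: (11.10+7.69)/2 × 1 = 9.395
  Sum = 114.01 µg/mL·hr
rectal suppository tail: 7.69/0.367 = 20.954; AUC_ev,0→∞ = 114.01 + 20.954 = 134.964 µg/mL·hr
F = (AUC_ev/D_ev)/(AUC_iv/D_iv) = (134.964/225)/(187.827/150) = 0.59984/1.25218 = 0.4790

F = 0.479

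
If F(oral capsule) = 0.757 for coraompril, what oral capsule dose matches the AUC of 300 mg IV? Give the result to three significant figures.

D_oral = 396 mg

For equal systemic exposure: F × D_ev = D_iv
D_ev = D_iv / F = 300 / 0.757 = 396.301 mg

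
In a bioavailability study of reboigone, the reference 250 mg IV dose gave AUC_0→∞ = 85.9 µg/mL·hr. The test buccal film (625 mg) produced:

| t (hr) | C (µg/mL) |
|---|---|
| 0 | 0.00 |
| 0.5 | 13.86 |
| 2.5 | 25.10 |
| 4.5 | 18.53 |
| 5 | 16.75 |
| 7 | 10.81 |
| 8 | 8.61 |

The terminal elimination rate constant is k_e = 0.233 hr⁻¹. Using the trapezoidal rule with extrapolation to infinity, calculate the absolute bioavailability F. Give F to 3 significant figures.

F = 0.787

Trapezoidal AUC_0→8 (buccal film):
  [0→0.5]: (0.00+13.86)/2 × 0.5 = 3.465
  [0.5→2.5]: (13.86+25.10)/2 × 2 = 38.96
  [2.5→4.5]: (25.10+18.53)/2 × 2 = 43.63
  [4.5→5]: (18.53+16.75)/2 × 0.5 = 8.82
  [5→7]: (16.75+10.81)/2 × 2 = 27.56
  [7→8]: (10.81+8.61)/2 × 1 = 9.71
  Sum = 132.145 µg/mL·hr
Tail: C_last/k_e = 8.61/0.233 = 36.953
AUC_0→∞ (buccal film) = 132.145 + 36.953 = 169.098 µg/mL·hr
F = (AUC_ev/D_ev)/(AUC_iv/D_iv) = (169.098/625)/(85.9/250) = 0.2705568/0.3436 = 0.7874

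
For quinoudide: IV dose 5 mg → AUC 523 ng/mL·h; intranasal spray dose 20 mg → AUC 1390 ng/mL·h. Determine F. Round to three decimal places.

F = (AUC_ev / D_ev) / (AUC_iv / D_iv)
  = (1390/20) / (523/5)
  = 69.5 / 104.6 = 0.6644

F = 0.664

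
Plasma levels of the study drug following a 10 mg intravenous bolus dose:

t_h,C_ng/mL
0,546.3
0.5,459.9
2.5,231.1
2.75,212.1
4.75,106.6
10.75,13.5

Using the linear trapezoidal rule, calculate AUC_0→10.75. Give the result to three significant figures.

AUC = 1680 ng/mL·h

Trapezoidal AUC_0→10.75:
  [0→0.5]: (546.3+459.9)/2 × 0.5 = 251.55
  [0.5→2.5]: (459.9+231.1)/2 × 2 = 691.0
  [2.5→2.75]: (231.1+212.1)/2 × 0.25 = 55.4
  [2.75→4.75]: (212.1+106.6)/2 × 2 = 318.7
  [4.75→10.75]: (106.6+13.5)/2 × 6 = 360.3
  Sum = 1676.95 ng/mL·h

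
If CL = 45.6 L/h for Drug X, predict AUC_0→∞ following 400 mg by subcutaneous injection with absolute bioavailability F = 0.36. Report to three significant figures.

AUC_0→∞ = F × Dose / CL
        = 0.36 × 400 / 45.6 = 3.15789 mg/L·h

AUC = 3.16 mg/L·h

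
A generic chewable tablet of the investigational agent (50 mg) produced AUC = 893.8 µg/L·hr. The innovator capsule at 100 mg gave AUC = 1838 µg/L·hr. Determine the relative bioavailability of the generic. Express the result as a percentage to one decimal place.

F_rel = (AUC_test/D_test) / (AUC_ref/D_ref)
      = (893.8/50) / (1838/100)
      = 17.876 / 18.38 = 0.9726 = 97.26%

F_rel = 97.3%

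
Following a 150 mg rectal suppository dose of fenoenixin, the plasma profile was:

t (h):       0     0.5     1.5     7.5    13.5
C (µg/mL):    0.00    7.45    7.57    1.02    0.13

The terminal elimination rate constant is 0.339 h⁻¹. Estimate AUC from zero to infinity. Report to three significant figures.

Trapezoidal AUC_0→13.5:
  [0→0.5]: (0.00+7.45)/2 × 0.5 = 1.8625
  [0.5→1.5]: (7.45+7.57)/2 × 1 = 7.51
  [1.5→7.5]: (7.57+1.02)/2 × 6 = 25.77
  [7.5→13.5]: (1.02+0.13)/2 × 6 = 3.45
  Sum = 38.5925 µg/mL·h
Extrapolated tail: C_last / k_e = 0.13 / 0.339 = 0.383
AUC_0→∞ = 38.5925 + 0.383 = 38.9755 µg/mL·h

AUC = 39.0 µg/mL·h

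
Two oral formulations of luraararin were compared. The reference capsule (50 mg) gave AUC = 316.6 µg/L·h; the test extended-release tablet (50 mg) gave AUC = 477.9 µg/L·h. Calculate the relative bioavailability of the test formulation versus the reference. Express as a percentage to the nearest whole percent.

F_rel = 151%

F_rel = (AUC_test/D_test) / (AUC_ref/D_ref)
      = (477.9/50) / (316.6/50)
      = 9.558 / 6.332 = 1.5095 = 150.95%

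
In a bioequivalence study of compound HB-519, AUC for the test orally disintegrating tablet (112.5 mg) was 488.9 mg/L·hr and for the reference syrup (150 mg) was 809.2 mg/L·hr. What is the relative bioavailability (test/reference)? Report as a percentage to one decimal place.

F_rel = 80.6%

F_rel = (AUC_test/D_test) / (AUC_ref/D_ref)
      = (488.9/112.5) / (809.2/150)
      = 4.34578 / 5.39467 = 0.8056 = 80.56%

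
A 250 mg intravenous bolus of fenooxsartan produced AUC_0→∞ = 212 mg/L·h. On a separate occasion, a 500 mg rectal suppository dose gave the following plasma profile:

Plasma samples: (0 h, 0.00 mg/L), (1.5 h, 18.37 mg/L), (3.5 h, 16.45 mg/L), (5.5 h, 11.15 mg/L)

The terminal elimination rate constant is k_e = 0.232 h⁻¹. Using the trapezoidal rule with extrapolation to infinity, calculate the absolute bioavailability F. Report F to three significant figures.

F = 0.293

Trapezoidal AUC_0→5.5 (rectal suppository):
  [0→1.5]: (0.00+18.37)/2 × 1.5 = 13.7775
  [1.5→3.5]: (18.37+16.45)/2 × 2 = 34.82
  [3.5→5.5]: (16.45+11.15)/2 × 2 = 27.6
  Sum = 76.1975 mg/L·h
Tail: C_last/k_e = 11.15/0.232 = 48.060
AUC_0→∞ (rectal suppository) = 76.1975 + 48.060 = 124.2575 mg/L·h
F = (AUC_ev/D_ev)/(AUC_iv/D_iv) = (124.2575/500)/(212/250) = 0.248515/0.848 = 0.2931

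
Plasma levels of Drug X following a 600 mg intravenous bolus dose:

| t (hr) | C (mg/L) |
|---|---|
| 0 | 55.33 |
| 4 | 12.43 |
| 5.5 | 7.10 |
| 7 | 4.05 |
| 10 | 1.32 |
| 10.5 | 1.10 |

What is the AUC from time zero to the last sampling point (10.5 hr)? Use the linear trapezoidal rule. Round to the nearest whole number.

AUC = 167 mg/L·hr

Trapezoidal AUC_0→10.5:
  [0→4]: (55.33+12.43)/2 × 4 = 135.52
  [4→5.5]: (12.43+7.10)/2 × 1.5 = 14.6475
  [5.5→7]: (7.10+4.05)/2 × 1.5 = 8.3625
  [7→10]: (4.05+1.32)/2 × 3 = 8.055
  [10→10.5]: (1.32+1.10)/2 × 0.5 = 0.605
  Sum = 167.19 mg/L·hr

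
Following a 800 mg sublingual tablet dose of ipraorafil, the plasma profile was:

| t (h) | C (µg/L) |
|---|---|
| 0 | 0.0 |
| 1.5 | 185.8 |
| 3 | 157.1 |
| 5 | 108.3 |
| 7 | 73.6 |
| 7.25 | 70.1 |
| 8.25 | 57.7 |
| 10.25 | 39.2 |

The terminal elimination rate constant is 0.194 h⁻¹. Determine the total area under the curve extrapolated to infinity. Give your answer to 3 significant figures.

Trapezoidal AUC_0→10.25:
  [0→1.5]: (0.0+185.8)/2 × 1.5 = 139.35
  [1.5→3]: (185.8+157.1)/2 × 1.5 = 257.175
  [3→5]: (157.1+108.3)/2 × 2 = 265.4
  [5→7]: (108.3+73.6)/2 × 2 = 181.9
  [7→7.25]: (73.6+70.1)/2 × 0.25 = 17.9625
  [7.25→8.25]: (70.1+57.7)/2 × 1 = 63.9
  [8.25→10.25]: (57.7+39.2)/2 × 2 = 96.9
  Sum = 1022.5875 µg/L·h
Extrapolated tail: C_last / k_e = 39.2 / 0.194 = 202.062
AUC_0→∞ = 1022.5875 + 202.062 = 1224.6495 µg/L·h

AUC = 1220 µg/L·h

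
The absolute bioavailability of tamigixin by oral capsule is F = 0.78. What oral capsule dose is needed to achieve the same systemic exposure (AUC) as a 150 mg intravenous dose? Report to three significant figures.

For equal systemic exposure: F × D_ev = D_iv
D_ev = D_iv / F = 150 / 0.78 = 192.308 mg

D_oral = 192 mg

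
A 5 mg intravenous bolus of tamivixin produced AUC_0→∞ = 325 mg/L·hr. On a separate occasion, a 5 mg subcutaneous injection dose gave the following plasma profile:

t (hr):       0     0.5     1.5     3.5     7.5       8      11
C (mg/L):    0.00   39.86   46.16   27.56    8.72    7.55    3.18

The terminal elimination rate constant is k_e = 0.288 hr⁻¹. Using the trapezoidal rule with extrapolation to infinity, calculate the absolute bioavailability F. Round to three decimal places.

Trapezoidal AUC_0→11 (subcutaneous injection):
  [0→0.5]: (0.00+39.86)/2 × 0.5 = 9.965
  [0.5→1.5]: (39.86+46.16)/2 × 1 = 43.01
  [1.5→3.5]: (46.16+27.56)/2 × 2 = 73.72
  [3.5→7.5]: (27.56+8.72)/2 × 4 = 72.56
  [7.5→8]: (8.72+7.55)/2 × 0.5 = 4.0675
  [8→11]: (7.55+3.18)/2 × 3 = 16.095
  Sum = 219.4175 mg/L·hr
Tail: C_last/k_e = 3.18/0.288 = 11.042
AUC_0→∞ (subcutaneous injection) = 219.4175 + 11.042 = 230.4595 mg/L·hr
F = (AUC_ev/D_ev)/(AUC_iv/D_iv) = (230.4595/5)/(325/5) = 46.0919/65 = 0.7091

F = 0.709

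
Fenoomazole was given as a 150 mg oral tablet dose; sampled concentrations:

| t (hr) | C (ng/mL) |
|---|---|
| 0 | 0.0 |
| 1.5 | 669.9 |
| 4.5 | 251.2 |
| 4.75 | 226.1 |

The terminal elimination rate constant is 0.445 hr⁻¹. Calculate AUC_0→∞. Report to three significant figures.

AUC = 2450 ng/mL·hr

Trapezoidal AUC_0→4.75:
  [0→1.5]: (0.0+669.9)/2 × 1.5 = 502.425
  [1.5→4.5]: (669.9+251.2)/2 × 3 = 1381.65
  [4.5→4.75]: (251.2+226.1)/2 × 0.25 = 59.6625
  Sum = 1943.7375 ng/mL·hr
Extrapolated tail: C_last / k_e = 226.1 / 0.445 = 508.090
AUC_0→∞ = 1943.7375 + 508.090 = 2451.8275 ng/mL·hr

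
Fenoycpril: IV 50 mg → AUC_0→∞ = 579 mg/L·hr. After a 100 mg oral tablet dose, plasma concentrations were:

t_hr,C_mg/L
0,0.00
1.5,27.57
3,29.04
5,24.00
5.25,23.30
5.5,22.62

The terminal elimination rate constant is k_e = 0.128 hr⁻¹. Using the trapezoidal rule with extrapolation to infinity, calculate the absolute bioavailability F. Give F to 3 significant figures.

Trapezoidal AUC_0→5.5 (oral tablet):
  [0→1.5]: (0.00+27.57)/2 × 1.5 = 20.6775
  [1.5→3]: (27.57+29.04)/2 × 1.5 = 42.4575
  [3→5]: (29.04+24.00)/2 × 2 = 53.04
  [5→5.25]: (24.00+23.30)/2 × 0.25 = 5.9125
  [5.25→5.5]: (23.30+22.62)/2 × 0.25 = 5.74
  Sum = 127.8275 mg/L·hr
Tail: C_last/k_e = 22.62/0.128 = 176.719
AUC_0→∞ (oral tablet) = 127.8275 + 176.719 = 304.5465 mg/L·hr
F = (AUC_ev/D_ev)/(AUC_iv/D_iv) = (304.5465/100)/(579/50) = 3.045465/11.58 = 0.2630

F = 0.263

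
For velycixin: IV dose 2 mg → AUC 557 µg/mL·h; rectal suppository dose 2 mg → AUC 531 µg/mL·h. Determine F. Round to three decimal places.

F = 0.953

F = (AUC_ev / D_ev) / (AUC_iv / D_iv)
  = (531/2) / (557/2)
  = 265.5 / 278.5 = 0.9533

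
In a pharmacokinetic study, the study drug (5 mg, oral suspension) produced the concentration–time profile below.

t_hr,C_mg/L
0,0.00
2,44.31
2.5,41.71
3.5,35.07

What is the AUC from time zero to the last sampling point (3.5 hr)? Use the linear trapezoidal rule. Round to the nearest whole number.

AUC = 104 mg/L·hr

Trapezoidal AUC_0→3.5:
  [0→2]: (0.00+44.31)/2 × 2 = 44.31
  [2→2.5]: (44.31+41.71)/2 × 0.5 = 21.505
  [2.5→3.5]: (41.71+35.07)/2 × 1 = 38.39
  Sum = 104.205 mg/L·hr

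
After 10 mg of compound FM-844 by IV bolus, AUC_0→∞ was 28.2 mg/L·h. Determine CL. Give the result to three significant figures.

CL = Dose_iv / AUC_0→∞
   = 10 / 28.2 = 0.35461 L/h

CL = 0.355 L/h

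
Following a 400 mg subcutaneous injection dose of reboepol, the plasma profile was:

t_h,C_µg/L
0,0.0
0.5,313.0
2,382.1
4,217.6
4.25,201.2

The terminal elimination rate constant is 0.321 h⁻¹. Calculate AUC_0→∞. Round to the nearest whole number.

AUC = 1878 µg/L·h

Trapezoidal AUC_0→4.25:
  [0→0.5]: (0.0+313.0)/2 × 0.5 = 78.25
  [0.5→2]: (313.0+382.1)/2 × 1.5 = 521.325
  [2→4]: (382.1+217.6)/2 × 2 = 599.7
  [4→4.25]: (217.6+201.2)/2 × 0.25 = 52.35
  Sum = 1251.625 µg/L·h
Extrapolated tail: C_last / k_e = 201.2 / 0.321 = 626.791
AUC_0→∞ = 1251.625 + 626.791 = 1878.416 µg/L·h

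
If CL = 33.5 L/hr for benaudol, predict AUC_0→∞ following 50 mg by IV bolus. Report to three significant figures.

AUC = 1.49 mg/L·hr

AUC_0→∞ = Dose_iv / CL
        = 50 / 33.5 = 1.49254 mg/L·hr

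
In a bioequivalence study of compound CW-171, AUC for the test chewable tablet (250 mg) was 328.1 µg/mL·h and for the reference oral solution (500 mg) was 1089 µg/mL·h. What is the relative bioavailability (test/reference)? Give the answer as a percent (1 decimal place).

F_rel = 60.3%

F_rel = (AUC_test/D_test) / (AUC_ref/D_ref)
      = (328.1/250) / (1089/500)
      = 1.3124 / 2.178 = 0.6026 = 60.26%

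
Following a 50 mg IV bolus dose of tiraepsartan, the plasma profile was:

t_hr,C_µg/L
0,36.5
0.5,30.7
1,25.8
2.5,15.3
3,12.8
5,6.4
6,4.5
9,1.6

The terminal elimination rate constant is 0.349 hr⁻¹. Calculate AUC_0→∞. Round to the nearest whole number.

Trapezoidal AUC_0→9:
  [0→0.5]: (36.5+30.7)/2 × 0.5 = 16.8
  [0.5→1]: (30.7+25.8)/2 × 0.5 = 14.125
  [1→2.5]: (25.8+15.3)/2 × 1.5 = 30.825
  [2.5→3]: (15.3+12.8)/2 × 0.5 = 7.025
  [3→5]: (12.8+6.4)/2 × 2 = 19.2
  [5→6]: (6.4+4.5)/2 × 1 = 5.45
  [6→9]: (4.5+1.6)/2 × 3 = 9.15
  Sum = 102.575 µg/L·hr
Extrapolated tail: C_last / k_e = 1.6 / 0.349 = 4.585
AUC_0→∞ = 102.575 + 4.585 = 107.16 µg/L·hr

AUC = 107 µg/L·hr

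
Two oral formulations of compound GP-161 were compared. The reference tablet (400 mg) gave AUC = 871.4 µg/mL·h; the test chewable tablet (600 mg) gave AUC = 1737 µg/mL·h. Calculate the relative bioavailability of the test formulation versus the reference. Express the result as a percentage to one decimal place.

F_rel = (AUC_test/D_test) / (AUC_ref/D_ref)
      = (1737/600) / (871.4/400)
      = 2.895 / 2.1785 = 1.3289 = 132.89%

F_rel = 132.9%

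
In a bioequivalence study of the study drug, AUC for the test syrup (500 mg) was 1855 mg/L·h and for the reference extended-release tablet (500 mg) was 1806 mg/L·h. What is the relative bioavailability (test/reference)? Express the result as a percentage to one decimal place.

F_rel = 102.7%

F_rel = (AUC_test/D_test) / (AUC_ref/D_ref)
      = (1855/500) / (1806/500)
      = 3.71 / 3.612 = 1.0271 = 102.71%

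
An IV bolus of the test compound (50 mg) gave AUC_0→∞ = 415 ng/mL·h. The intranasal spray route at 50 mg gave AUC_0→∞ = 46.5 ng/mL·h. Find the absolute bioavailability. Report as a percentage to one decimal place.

F = (AUC_ev / D_ev) / (AUC_iv / D_iv)
  = (46.5/50) / (415/50)
  = 0.93 / 8.3 = 0.1120
  = 11.20%

F = 11.2%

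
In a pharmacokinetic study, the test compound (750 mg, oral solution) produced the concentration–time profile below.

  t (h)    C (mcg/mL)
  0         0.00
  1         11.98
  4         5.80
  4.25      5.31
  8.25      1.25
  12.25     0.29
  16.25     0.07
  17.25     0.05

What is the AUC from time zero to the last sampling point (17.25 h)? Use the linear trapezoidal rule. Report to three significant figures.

AUC = 51.0 mcg/mL·h

Trapezoidal AUC_0→17.25:
  [0→1]: (0.00+11.98)/2 × 1 = 5.99
  [1→4]: (11.98+5.80)/2 × 3 = 26.67
  [4→4.25]: (5.80+5.31)/2 × 0.25 = 1.38875
  [4.25→8.25]: (5.31+1.25)/2 × 4 = 13.12
  [8.25→12.25]: (1.25+0.29)/2 × 4 = 3.08
  [12.25→16.25]: (0.29+0.07)/2 × 4 = 0.72
  [16.25→17.25]: (0.07+0.05)/2 × 1 = 0.06
  Sum = 51.02875 mcg/mL·h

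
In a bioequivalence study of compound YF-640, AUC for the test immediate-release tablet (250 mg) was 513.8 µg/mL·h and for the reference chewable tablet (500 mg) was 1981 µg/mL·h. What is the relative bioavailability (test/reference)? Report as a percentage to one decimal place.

F_rel = 51.9%

F_rel = (AUC_test/D_test) / (AUC_ref/D_ref)
      = (513.8/250) / (1981/500)
      = 2.0552 / 3.962 = 0.5187 = 51.87%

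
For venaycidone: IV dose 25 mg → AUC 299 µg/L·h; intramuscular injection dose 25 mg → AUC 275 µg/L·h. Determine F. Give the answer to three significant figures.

F = 0.920

F = (AUC_ev / D_ev) / (AUC_iv / D_iv)
  = (275/25) / (299/25)
  = 11 / 11.96 = 0.9197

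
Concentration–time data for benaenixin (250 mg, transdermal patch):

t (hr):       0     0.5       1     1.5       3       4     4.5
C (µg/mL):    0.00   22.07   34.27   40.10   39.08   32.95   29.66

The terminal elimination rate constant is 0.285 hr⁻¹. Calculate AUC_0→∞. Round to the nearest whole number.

Trapezoidal AUC_0→4.5:
  [0→0.5]: (0.00+22.07)/2 × 0.5 = 5.5175
  [0.5→1]: (22.07+34.27)/2 × 0.5 = 14.085
  [1→1.5]: (34.27+40.10)/2 × 0.5 = 18.5925
  [1.5→3]: (40.10+39.08)/2 × 1.5 = 59.385
  [3→4]: (39.08+32.95)/2 × 1 = 36.015
  [4→4.5]: (32.95+29.66)/2 × 0.5 = 15.6525
  Sum = 149.2475 µg/mL·hr
Extrapolated tail: C_last / k_e = 29.66 / 0.285 = 104.070
AUC_0→∞ = 149.2475 + 104.070 = 253.3175 µg/mL·hr

AUC = 253 µg/mL·hr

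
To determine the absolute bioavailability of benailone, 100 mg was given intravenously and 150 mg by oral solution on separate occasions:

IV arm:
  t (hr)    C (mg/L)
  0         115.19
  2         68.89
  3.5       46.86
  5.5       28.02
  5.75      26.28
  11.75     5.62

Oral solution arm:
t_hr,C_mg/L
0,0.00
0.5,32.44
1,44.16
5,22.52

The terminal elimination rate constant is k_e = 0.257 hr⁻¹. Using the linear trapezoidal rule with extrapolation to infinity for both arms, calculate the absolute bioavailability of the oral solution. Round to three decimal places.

Trapezoidal AUC_0→11.75 (IV):
  [0→2]: (115.19+68.89)/2 × 2 = 184.08
  [2→3.5]: (68.89+46.86)/2 × 1.5 = 86.8125
  [3.5→5.5]: (46.86+28.02)/2 × 2 = 74.88
  [5.5→5.75]: (28.02+26.28)/2 × 0.25 = 6.7875
  [5.75→11.75]: (26.28+5.62)/2 × 6 = 95.7
  Sum = 448.26 mg/L·hr
IV tail: 5.62/0.257 = 21.868; AUC_iv,0→∞ = 448.26 + 21.868 = 470.128 mg/L·hr
Trapezoidal AUC_0→5 (oral solution):
  [0→0.5]: (0.00+32.44)/2 × 0.5 = 8.11
  [0.5→1]: (32.44+44.16)/2 × 0.5 = 19.15
  [1→5]: (44.16+22.52)/2 × 4 = 133.36
  Sum = 160.62 mg/L·hr
oral solution tail: 22.52/0.257 = 87.626; AUC_ev,0→∞ = 160.62 + 87.626 = 248.246 mg/L·hr
F = (AUC_ev/D_ev)/(AUC_iv/D_iv) = (248.246/150)/(470.128/100) = 1.65497/4.70128 = 0.3520

F = 0.352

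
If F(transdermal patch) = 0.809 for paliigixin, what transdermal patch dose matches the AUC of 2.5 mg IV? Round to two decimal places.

D_transdermal = 3.09 mg

For equal systemic exposure: F × D_ev = D_iv
D_ev = D_iv / F = 2.5 / 0.809 = 3.09023 mg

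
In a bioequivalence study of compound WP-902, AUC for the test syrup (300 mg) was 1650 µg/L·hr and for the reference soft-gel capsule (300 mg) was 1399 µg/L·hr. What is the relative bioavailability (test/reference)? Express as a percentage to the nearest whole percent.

F_rel = (AUC_test/D_test) / (AUC_ref/D_ref)
      = (1650/300) / (1399/300)
      = 5.5 / 4.66333 = 1.1794 = 117.94%

F_rel = 118%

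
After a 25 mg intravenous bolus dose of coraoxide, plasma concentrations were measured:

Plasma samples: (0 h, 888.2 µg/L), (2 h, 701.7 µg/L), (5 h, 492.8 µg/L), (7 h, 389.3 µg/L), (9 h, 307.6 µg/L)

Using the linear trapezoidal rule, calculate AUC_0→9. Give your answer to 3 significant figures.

AUC = 4960 µg/L·h

Trapezoidal AUC_0→9:
  [0→2]: (888.2+701.7)/2 × 2 = 1589.9
  [2→5]: (701.7+492.8)/2 × 3 = 1791.75
  [5→7]: (492.8+389.3)/2 × 2 = 882.1
  [7→9]: (389.3+307.6)/2 × 2 = 696.9
  Sum = 4960.65 µg/L·h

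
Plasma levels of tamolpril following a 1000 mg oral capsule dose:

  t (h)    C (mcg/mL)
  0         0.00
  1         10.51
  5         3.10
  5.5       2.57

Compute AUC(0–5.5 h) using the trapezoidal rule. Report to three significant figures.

Trapezoidal AUC_0→5.5:
  [0→1]: (0.00+10.51)/2 × 1 = 5.255
  [1→5]: (10.51+3.10)/2 × 4 = 27.22
  [5→5.5]: (3.10+2.57)/2 × 0.5 = 1.4175
  Sum = 33.8925 mcg/mL·h

AUC = 33.9 mcg/mL·h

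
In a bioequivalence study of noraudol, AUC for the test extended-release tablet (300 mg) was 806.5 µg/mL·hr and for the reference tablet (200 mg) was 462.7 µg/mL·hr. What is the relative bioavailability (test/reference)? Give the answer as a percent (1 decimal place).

F_rel = 116.2%

F_rel = (AUC_test/D_test) / (AUC_ref/D_ref)
      = (806.5/300) / (462.7/200)
      = 2.68833 / 2.3135 = 1.1620 = 116.20%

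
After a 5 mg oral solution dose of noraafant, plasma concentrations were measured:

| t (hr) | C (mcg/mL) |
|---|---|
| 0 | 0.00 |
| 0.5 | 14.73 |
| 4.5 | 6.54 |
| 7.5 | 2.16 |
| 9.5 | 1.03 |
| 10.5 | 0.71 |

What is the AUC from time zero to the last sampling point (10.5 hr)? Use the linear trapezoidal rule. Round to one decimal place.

AUC = 63.3 mcg/mL·hr

Trapezoidal AUC_0→10.5:
  [0→0.5]: (0.00+14.73)/2 × 0.5 = 3.6825
  [0.5→4.5]: (14.73+6.54)/2 × 4 = 42.54
  [4.5→7.5]: (6.54+2.16)/2 × 3 = 13.05
  [7.5→9.5]: (2.16+1.03)/2 × 2 = 3.19
  [9.5→10.5]: (1.03+0.71)/2 × 1 = 0.87
  Sum = 63.3325 mcg/mL·hr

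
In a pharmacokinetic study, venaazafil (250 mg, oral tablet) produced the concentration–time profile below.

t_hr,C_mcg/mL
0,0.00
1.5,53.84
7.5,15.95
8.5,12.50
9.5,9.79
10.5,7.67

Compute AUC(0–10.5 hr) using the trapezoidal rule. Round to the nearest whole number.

AUC = 284 mcg/mL·hr

Trapezoidal AUC_0→10.5:
  [0→1.5]: (0.00+53.84)/2 × 1.5 = 40.38
  [1.5→7.5]: (53.84+15.95)/2 × 6 = 209.37
  [7.5→8.5]: (15.95+12.50)/2 × 1 = 14.225
  [8.5→9.5]: (12.50+9.79)/2 × 1 = 11.145
  [9.5→10.5]: (9.79+7.67)/2 × 1 = 8.73
  Sum = 283.85 mcg/mL·hr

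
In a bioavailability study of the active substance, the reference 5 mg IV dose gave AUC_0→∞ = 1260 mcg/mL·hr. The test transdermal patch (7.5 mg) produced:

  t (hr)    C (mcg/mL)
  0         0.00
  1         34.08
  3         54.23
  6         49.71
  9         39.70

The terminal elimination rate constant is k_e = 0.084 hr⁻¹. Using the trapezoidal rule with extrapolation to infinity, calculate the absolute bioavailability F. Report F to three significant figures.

F = 0.459

Trapezoidal AUC_0→9 (transdermal patch):
  [0→1]: (0.00+34.08)/2 × 1 = 17.04
  [1→3]: (34.08+54.23)/2 × 2 = 88.31
  [3→6]: (54.23+49.71)/2 × 3 = 155.91
  [6→9]: (49.71+39.70)/2 × 3 = 134.115
  Sum = 395.375 mcg/mL·hr
Tail: C_last/k_e = 39.70/0.084 = 472.619
AUC_0→∞ (transdermal patch) = 395.375 + 472.619 = 867.994 mcg/mL·hr
F = (AUC_ev/D_ev)/(AUC_iv/D_iv) = (867.994/7.5)/(1260/5) = 115.733/252 = 0.4593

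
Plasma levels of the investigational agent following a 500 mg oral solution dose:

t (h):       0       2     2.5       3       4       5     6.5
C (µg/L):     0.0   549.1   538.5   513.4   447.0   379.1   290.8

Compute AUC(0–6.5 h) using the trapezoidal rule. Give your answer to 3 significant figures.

AUC = 2480 µg/L·h

Trapezoidal AUC_0→6.5:
  [0→2]: (0.0+549.1)/2 × 2 = 549.1
  [2→2.5]: (549.1+538.5)/2 × 0.5 = 271.9
  [2.5→3]: (538.5+513.4)/2 × 0.5 = 262.975
  [3→4]: (513.4+447.0)/2 × 1 = 480.2
  [4→5]: (447.0+379.1)/2 × 1 = 413.05
  [5→6.5]: (379.1+290.8)/2 × 1.5 = 502.425
  Sum = 2479.65 µg/L·h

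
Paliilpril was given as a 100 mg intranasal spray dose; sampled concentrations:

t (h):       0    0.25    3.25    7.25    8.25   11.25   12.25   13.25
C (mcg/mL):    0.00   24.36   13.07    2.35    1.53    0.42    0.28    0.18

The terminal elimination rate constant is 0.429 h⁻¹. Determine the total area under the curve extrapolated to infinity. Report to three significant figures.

Trapezoidal AUC_0→13.25:
  [0→0.25]: (0.00+24.36)/2 × 0.25 = 3.045
  [0.25→3.25]: (24.36+13.07)/2 × 3 = 56.145
  [3.25→7.25]: (13.07+2.35)/2 × 4 = 30.84
  [7.25→8.25]: (2.35+1.53)/2 × 1 = 1.94
  [8.25→11.25]: (1.53+0.42)/2 × 3 = 2.925
  [11.25→12.25]: (0.42+0.28)/2 × 1 = 0.35
  [12.25→13.25]: (0.28+0.18)/2 × 1 = 0.23
  Sum = 95.475 mcg/mL·h
Extrapolated tail: C_last / k_e = 0.18 / 0.429 = 0.420
AUC_0→∞ = 95.475 + 0.420 = 95.895 mcg/mL·h

AUC = 95.9 mcg/mL·h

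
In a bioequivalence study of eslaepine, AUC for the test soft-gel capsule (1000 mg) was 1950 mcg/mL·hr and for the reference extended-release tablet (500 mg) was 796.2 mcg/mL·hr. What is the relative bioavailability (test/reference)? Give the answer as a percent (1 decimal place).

F_rel = (AUC_test/D_test) / (AUC_ref/D_ref)
      = (1950/1000) / (796.2/500)
      = 1.95 / 1.5924 = 1.2246 = 122.46%

F_rel = 122.5%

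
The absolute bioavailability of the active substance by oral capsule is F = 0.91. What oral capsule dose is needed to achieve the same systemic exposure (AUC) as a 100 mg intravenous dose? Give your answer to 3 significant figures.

D_oral = 110 mg

For equal systemic exposure: F × D_ev = D_iv
D_ev = D_iv / F = 100 / 0.91 = 109.89 mg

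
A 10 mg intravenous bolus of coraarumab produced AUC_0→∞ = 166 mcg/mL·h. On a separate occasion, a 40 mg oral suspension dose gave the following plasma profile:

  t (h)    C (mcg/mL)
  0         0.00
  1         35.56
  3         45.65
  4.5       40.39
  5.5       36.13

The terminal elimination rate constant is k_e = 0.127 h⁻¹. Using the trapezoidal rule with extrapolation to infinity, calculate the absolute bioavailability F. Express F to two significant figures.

Trapezoidal AUC_0→5.5 (oral suspension):
  [0→1]: (0.00+35.56)/2 × 1 = 17.78
  [1→3]: (35.56+45.65)/2 × 2 = 81.21
  [3→4.5]: (45.65+40.39)/2 × 1.5 = 64.53
  [4.5→5.5]: (40.39+36.13)/2 × 1 = 38.26
  Sum = 201.78 mcg/mL·h
Tail: C_last/k_e = 36.13/0.127 = 284.488
AUC_0→∞ (oral suspension) = 201.78 + 284.488 = 486.268 mcg/mL·h
F = (AUC_ev/D_ev)/(AUC_iv/D_iv) = (486.268/40)/(166/10) = 12.1567/16.6 = 0.7323

F = 0.73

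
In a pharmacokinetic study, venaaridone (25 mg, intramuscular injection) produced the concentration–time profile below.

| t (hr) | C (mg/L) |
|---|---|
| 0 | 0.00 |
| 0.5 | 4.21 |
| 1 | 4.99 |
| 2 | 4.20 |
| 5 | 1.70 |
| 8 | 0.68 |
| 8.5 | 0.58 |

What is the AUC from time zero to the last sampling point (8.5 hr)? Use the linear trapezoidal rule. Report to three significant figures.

AUC = 20.7 mg/L·hr

Trapezoidal AUC_0→8.5:
  [0→0.5]: (0.00+4.21)/2 × 0.5 = 1.0525
  [0.5→1]: (4.21+4.99)/2 × 0.5 = 2.3
  [1→2]: (4.99+4.20)/2 × 1 = 4.595
  [2→5]: (4.20+1.70)/2 × 3 = 8.85
  [5→8]: (1.70+0.68)/2 × 3 = 3.57
  [8→8.5]: (0.68+0.58)/2 × 0.5 = 0.315
  Sum = 20.6825 mg/L·hr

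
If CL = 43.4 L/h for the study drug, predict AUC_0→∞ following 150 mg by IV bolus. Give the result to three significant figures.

AUC = 3.46 mg/L·h

AUC_0→∞ = Dose_iv / CL
        = 150 / 43.4 = 3.45622 mg/L·h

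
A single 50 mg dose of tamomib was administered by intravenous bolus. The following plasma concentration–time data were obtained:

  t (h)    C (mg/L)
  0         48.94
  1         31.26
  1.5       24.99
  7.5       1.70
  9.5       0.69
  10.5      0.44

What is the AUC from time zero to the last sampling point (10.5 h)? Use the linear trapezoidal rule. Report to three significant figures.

AUC = 137 mg/L·h

Trapezoidal AUC_0→10.5:
  [0→1]: (48.94+31.26)/2 × 1 = 40.1
  [1→1.5]: (31.26+24.99)/2 × 0.5 = 14.0625
  [1.5→7.5]: (24.99+1.70)/2 × 6 = 80.07
  [7.5→9.5]: (1.70+0.69)/2 × 2 = 2.39
  [9.5→10.5]: (0.69+0.44)/2 × 1 = 0.565
  Sum = 137.1875 mg/L·h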